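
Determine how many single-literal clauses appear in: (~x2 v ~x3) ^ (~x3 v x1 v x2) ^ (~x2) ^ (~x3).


A unit clause contains exactly one literal.
Unit clauses found: (~x2), (~x3).
Count = 2.

2


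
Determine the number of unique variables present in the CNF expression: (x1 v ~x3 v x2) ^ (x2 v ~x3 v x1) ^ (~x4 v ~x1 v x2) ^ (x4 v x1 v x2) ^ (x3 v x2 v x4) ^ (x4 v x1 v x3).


Identify each distinct variable in the formula.
Variables found: x1, x2, x3, x4.
Total distinct variables = 4.

4


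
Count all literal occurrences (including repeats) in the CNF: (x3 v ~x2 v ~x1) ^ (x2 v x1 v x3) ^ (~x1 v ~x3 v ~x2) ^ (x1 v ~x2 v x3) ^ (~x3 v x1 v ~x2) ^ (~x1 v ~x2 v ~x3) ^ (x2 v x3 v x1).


Clause lengths: 3, 3, 3, 3, 3, 3, 3.
Sum = 3 + 3 + 3 + 3 + 3 + 3 + 3 = 21.

21


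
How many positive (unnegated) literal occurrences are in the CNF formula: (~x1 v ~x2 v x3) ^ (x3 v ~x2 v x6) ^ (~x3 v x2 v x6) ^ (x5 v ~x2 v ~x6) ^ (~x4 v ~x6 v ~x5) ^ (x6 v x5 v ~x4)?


Scan each clause for unnegated literals.
Clause 1: 1 positive; Clause 2: 2 positive; Clause 3: 2 positive; Clause 4: 1 positive; Clause 5: 0 positive; Clause 6: 2 positive.
Total positive literal occurrences = 8.

8


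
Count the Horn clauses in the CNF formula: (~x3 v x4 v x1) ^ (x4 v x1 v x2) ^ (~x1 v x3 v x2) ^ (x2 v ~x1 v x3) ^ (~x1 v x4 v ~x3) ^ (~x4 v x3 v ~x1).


A Horn clause has at most one positive literal.
Clause 1: 2 positive lit(s) -> not Horn
Clause 2: 3 positive lit(s) -> not Horn
Clause 3: 2 positive lit(s) -> not Horn
Clause 4: 2 positive lit(s) -> not Horn
Clause 5: 1 positive lit(s) -> Horn
Clause 6: 1 positive lit(s) -> Horn
Total Horn clauses = 2.

2


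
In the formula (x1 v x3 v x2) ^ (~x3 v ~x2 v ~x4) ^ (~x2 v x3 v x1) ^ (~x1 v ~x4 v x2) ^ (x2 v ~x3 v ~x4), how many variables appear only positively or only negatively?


A pure literal appears in only one polarity across all clauses.
Pure literals: x4 (negative only).
Count = 1.

1


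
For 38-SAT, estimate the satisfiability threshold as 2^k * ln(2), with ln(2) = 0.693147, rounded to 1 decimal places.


Using the asymptotic formula: threshold ~ 2^k * ln(2).
2^38 = 274877906944.
274877906944 * 0.693147 = 190530796564.5.

190530796564.5


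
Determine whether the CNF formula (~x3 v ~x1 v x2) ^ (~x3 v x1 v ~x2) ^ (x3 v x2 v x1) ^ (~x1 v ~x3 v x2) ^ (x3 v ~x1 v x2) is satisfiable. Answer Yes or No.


Check all 8 possible truth assignments.
Number of satisfying assignments found: 4.
The formula is satisfiable.

Yes


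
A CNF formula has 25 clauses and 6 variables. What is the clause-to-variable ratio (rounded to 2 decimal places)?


Clause-to-variable ratio = clauses / variables.
25 / 6 = 4.17.

4.17


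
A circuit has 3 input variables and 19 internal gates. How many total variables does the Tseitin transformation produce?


The Tseitin transformation introduces one auxiliary variable per gate.
Total variables = inputs + gates = 3 + 19 = 22.

22


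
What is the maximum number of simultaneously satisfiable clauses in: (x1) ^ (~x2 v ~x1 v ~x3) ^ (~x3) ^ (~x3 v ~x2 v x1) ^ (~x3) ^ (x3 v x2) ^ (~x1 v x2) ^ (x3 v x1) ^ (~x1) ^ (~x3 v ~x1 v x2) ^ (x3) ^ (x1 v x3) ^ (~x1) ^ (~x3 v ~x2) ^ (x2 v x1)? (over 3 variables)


Enumerate all 8 truth assignments.
For each, count how many of the 15 clauses are satisfied.
The formula is not fully satisfiable, so the maximum is below 15.
Maximum simultaneously satisfiable clauses = 12.

12


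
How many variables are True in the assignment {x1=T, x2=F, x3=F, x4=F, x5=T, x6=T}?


The weight is the number of variables assigned True.
True variables: x1, x5, x6.
Weight = 3.

3


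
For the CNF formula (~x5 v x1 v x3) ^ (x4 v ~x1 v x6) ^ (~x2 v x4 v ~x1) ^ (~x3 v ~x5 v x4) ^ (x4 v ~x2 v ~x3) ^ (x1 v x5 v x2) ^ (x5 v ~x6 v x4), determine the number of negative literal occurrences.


Scan each clause for negated literals.
Clause 1: 1 negative; Clause 2: 1 negative; Clause 3: 2 negative; Clause 4: 2 negative; Clause 5: 2 negative; Clause 6: 0 negative; Clause 7: 1 negative.
Total negative literal occurrences = 9.

9


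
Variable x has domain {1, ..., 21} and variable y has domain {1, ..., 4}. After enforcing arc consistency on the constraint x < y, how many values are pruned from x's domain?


For the constraint x < y, x needs a supporting value in y's domain.
x can be at most 3 (one less than y's maximum).
Valid x values from domain: 3 out of 21.
Pruned = 21 - 3 = 18.

18


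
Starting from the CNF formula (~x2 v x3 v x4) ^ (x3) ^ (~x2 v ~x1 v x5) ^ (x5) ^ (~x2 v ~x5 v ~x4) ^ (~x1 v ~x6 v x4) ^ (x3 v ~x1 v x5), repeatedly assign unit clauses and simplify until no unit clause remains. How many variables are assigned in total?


Unit propagation repeatedly assigns the literal in any unit clause, then simplifies.
Assignments in order: x3 = T, x5 = T.
No further unit clauses remain.
Total variables assigned = 2.

2


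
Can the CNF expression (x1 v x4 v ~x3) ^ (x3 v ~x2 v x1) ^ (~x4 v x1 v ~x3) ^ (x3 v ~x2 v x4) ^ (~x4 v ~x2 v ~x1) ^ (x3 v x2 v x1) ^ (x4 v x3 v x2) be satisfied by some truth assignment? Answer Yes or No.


Check all 16 possible truth assignments.
Number of satisfying assignments found: 4.
The formula is satisfiable.

Yes


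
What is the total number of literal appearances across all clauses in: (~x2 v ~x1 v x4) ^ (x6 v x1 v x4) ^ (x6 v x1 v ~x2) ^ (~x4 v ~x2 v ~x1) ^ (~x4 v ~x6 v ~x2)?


Clause lengths: 3, 3, 3, 3, 3.
Sum = 3 + 3 + 3 + 3 + 3 = 15.

15


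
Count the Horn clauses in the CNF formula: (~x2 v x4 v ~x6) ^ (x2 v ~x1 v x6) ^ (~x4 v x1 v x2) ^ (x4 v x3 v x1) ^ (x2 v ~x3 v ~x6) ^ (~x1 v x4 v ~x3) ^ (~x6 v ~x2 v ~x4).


A Horn clause has at most one positive literal.
Clause 1: 1 positive lit(s) -> Horn
Clause 2: 2 positive lit(s) -> not Horn
Clause 3: 2 positive lit(s) -> not Horn
Clause 4: 3 positive lit(s) -> not Horn
Clause 5: 1 positive lit(s) -> Horn
Clause 6: 1 positive lit(s) -> Horn
Clause 7: 0 positive lit(s) -> Horn
Total Horn clauses = 4.

4


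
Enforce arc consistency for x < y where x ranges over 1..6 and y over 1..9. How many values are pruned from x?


For the constraint x < y, x needs a supporting value in y's domain.
x can be at most 8 (one less than y's maximum).
Valid x values from domain: 6 out of 6.
Pruned = 6 - 6 = 0.

0


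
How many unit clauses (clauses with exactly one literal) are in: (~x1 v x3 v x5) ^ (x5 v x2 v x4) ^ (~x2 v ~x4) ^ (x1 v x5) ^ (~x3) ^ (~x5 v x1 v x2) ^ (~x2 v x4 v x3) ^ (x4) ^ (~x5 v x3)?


A unit clause contains exactly one literal.
Unit clauses found: (~x3), (x4).
Count = 2.

2


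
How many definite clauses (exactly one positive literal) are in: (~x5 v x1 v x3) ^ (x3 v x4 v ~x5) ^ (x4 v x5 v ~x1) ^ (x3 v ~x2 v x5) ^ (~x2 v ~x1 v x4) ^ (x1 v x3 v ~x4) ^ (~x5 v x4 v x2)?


A definite clause has exactly one positive literal.
Clause 1: 2 positive -> not definite
Clause 2: 2 positive -> not definite
Clause 3: 2 positive -> not definite
Clause 4: 2 positive -> not definite
Clause 5: 1 positive -> definite
Clause 6: 2 positive -> not definite
Clause 7: 2 positive -> not definite
Definite clause count = 1.

1


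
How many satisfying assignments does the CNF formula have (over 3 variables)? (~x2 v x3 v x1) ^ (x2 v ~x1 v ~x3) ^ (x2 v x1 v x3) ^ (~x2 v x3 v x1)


Enumerate all 8 truth assignments over 3 variables.
Test each against every clause.
Satisfying assignments found: 5.

5


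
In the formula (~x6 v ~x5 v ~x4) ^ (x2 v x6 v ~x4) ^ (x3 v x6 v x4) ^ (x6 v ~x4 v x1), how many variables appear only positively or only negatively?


A pure literal appears in only one polarity across all clauses.
Pure literals: x1 (positive only), x2 (positive only), x3 (positive only), x5 (negative only).
Count = 4.

4


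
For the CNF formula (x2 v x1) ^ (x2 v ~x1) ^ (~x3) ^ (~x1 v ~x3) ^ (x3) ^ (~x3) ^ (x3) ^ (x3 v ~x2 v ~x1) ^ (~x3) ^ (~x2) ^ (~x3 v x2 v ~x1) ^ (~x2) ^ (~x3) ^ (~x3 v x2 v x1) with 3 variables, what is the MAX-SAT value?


Enumerate all 8 truth assignments.
For each, count how many of the 14 clauses are satisfied.
The formula is not fully satisfiable, so the maximum is below 14.
Maximum simultaneously satisfiable clauses = 11.

11


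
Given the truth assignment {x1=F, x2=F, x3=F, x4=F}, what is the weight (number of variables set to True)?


The weight is the number of variables assigned True.
True variables: none.
Weight = 0.

0


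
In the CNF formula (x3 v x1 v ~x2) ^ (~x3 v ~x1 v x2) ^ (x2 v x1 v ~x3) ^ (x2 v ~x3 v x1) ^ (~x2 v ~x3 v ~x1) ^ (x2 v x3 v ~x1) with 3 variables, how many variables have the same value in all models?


Find all satisfying assignments: 3 model(s).
Check which variables have the same value in every model.
No variable is fixed across all models.
Backbone size = 0.

0


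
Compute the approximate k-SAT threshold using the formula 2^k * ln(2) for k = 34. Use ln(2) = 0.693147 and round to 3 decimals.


Using the asymptotic formula: threshold ~ 2^k * ln(2).
2^34 = 17179869184.
17179869184 * 0.693147 = 11908174785.282.

11908174785.282


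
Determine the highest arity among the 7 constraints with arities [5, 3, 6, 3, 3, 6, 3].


The arities are: 5, 3, 6, 3, 3, 6, 3.
Scan for the maximum value.
Maximum arity = 6.

6


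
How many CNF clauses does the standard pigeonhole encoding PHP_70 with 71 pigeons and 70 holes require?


The PHP encoding has two parts:
1) At-least-one-hole clauses: 71 (one per pigeon, each with 70 literals).
2) At-most-one-pigeon-per-hole clauses: 70 holes * C(71,2) = 70 * 2485 = 173950.
Total clauses = 71 + 173950 = 174021.

174021


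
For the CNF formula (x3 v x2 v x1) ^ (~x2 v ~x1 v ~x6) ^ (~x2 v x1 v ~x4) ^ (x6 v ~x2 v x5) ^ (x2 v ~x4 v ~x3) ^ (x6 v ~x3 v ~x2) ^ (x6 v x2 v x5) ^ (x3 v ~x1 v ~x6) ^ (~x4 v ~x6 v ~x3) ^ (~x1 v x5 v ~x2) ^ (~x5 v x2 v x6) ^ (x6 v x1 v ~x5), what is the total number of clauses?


Each group enclosed in parentheses joined by ^ is one clause.
Counting the conjuncts: 12 clauses.

12


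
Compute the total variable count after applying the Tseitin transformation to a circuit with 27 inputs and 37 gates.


The Tseitin transformation introduces one auxiliary variable per gate.
Total variables = inputs + gates = 27 + 37 = 64.

64


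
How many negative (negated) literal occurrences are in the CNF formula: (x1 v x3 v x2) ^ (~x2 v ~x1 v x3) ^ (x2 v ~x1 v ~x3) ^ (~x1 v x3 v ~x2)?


Scan each clause for negated literals.
Clause 1: 0 negative; Clause 2: 2 negative; Clause 3: 2 negative; Clause 4: 2 negative.
Total negative literal occurrences = 6.

6


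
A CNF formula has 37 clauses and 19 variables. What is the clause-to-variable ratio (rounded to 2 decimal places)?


Clause-to-variable ratio = clauses / variables.
37 / 19 = 1.95.

1.95


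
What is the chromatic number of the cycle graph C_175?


An odd cycle cannot be 2-colored: alternating two colors around the cycle returns to the start with a conflict.
Since 175 is odd, three colors are required (and three suffice).
Chromatic number = 3.

3


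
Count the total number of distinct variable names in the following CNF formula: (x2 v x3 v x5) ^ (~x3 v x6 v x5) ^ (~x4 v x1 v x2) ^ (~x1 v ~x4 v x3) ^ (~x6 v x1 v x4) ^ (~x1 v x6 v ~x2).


Identify each distinct variable in the formula.
Variables found: x1, x2, x3, x4, x5, x6.
Total distinct variables = 6.

6


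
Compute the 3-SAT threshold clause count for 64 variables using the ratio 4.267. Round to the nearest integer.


The 3-SAT phase transition occurs at approximately 4.267 clauses per variable.
m = 4.267 * 64 = 273.088.
Rounded to nearest integer: 273.

273


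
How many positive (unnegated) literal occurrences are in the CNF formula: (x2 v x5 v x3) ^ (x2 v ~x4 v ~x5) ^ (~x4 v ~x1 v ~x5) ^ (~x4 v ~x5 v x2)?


Scan each clause for unnegated literals.
Clause 1: 3 positive; Clause 2: 1 positive; Clause 3: 0 positive; Clause 4: 1 positive.
Total positive literal occurrences = 5.

5


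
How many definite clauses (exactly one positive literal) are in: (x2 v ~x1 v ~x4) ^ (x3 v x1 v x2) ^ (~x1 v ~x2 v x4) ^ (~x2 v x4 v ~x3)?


A definite clause has exactly one positive literal.
Clause 1: 1 positive -> definite
Clause 2: 3 positive -> not definite
Clause 3: 1 positive -> definite
Clause 4: 1 positive -> definite
Definite clause count = 3.

3


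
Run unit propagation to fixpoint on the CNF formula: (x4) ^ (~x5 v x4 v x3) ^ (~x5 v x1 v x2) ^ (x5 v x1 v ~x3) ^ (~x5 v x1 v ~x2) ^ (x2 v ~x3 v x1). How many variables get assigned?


Unit propagation repeatedly assigns the literal in any unit clause, then simplifies.
Assignments in order: x4 = T.
No further unit clauses remain.
Total variables assigned = 1.

1


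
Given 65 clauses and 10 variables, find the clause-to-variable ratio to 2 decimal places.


Clause-to-variable ratio = clauses / variables.
65 / 10 = 6.5.

6.5


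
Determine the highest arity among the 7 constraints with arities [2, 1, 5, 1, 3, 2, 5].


The arities are: 2, 1, 5, 1, 3, 2, 5.
Scan for the maximum value.
Maximum arity = 5.

5


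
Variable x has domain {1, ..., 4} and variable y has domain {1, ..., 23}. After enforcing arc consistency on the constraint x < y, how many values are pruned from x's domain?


For the constraint x < y, x needs a supporting value in y's domain.
x can be at most 22 (one less than y's maximum).
Valid x values from domain: 4 out of 4.
Pruned = 4 - 4 = 0.

0


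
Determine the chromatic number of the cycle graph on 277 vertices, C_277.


An odd cycle cannot be 2-colored: alternating two colors around the cycle returns to the start with a conflict.
Since 277 is odd, three colors are required (and three suffice).
Chromatic number = 3.

3


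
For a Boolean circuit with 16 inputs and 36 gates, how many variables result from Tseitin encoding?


The Tseitin transformation introduces one auxiliary variable per gate.
Total variables = inputs + gates = 16 + 36 = 52.

52


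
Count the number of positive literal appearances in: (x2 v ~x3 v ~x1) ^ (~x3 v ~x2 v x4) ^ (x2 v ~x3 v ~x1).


Scan each clause for unnegated literals.
Clause 1: 1 positive; Clause 2: 1 positive; Clause 3: 1 positive.
Total positive literal occurrences = 3.

3


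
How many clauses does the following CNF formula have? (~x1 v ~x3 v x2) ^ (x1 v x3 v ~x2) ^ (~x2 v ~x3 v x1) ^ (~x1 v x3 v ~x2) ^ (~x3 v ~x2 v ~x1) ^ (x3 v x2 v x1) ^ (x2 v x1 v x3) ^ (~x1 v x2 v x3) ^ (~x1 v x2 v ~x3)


Each group enclosed in parentheses joined by ^ is one clause.
Counting the conjuncts: 9 clauses.

9


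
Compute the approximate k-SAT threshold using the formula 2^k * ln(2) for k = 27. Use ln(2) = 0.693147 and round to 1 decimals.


Using the asymptotic formula: threshold ~ 2^k * ln(2).
2^27 = 134217728.
134217728 * 0.693147 = 93032615.5.

93032615.5


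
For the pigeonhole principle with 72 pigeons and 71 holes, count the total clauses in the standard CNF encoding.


The PHP encoding has two parts:
1) At-least-one-hole clauses: 72 (one per pigeon, each with 71 literals).
2) At-most-one-pigeon-per-hole clauses: 71 holes * C(72,2) = 71 * 2556 = 181476.
Total clauses = 72 + 181476 = 181548.

181548


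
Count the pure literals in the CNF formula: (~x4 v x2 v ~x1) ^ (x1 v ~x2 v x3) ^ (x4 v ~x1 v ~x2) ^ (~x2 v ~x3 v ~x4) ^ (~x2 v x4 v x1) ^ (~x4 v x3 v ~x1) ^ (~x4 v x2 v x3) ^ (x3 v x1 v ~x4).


A pure literal appears in only one polarity across all clauses.
No pure literals found.
Count = 0.

0


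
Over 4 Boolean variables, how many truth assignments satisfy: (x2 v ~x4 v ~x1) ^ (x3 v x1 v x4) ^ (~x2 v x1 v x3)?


Enumerate all 16 truth assignments over 4 variables.
Test each against every clause.
Satisfying assignments found: 11.

11


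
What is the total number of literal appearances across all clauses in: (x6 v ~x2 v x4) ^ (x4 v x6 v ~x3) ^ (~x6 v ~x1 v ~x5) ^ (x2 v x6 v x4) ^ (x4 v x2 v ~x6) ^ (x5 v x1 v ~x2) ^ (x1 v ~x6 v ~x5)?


Clause lengths: 3, 3, 3, 3, 3, 3, 3.
Sum = 3 + 3 + 3 + 3 + 3 + 3 + 3 = 21.

21


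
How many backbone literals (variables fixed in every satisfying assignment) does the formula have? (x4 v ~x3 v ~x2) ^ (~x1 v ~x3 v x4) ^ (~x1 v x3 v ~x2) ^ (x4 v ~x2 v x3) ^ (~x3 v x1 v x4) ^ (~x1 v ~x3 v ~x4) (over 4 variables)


Find all satisfying assignments: 7 model(s).
Check which variables have the same value in every model.
No variable is fixed across all models.
Backbone size = 0.

0


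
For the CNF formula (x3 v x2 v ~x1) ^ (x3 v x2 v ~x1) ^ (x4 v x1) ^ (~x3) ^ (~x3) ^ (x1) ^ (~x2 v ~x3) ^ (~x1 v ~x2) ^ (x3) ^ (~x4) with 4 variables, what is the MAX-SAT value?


Enumerate all 16 truth assignments.
For each, count how many of the 10 clauses are satisfied.
The formula is not fully satisfiable, so the maximum is below 10.
Maximum simultaneously satisfiable clauses = 8.

8


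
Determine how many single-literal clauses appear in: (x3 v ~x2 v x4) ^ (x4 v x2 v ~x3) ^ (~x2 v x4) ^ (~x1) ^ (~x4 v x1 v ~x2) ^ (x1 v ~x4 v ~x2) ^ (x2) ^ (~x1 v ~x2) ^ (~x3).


A unit clause contains exactly one literal.
Unit clauses found: (~x1), (x2), (~x3).
Count = 3.

3


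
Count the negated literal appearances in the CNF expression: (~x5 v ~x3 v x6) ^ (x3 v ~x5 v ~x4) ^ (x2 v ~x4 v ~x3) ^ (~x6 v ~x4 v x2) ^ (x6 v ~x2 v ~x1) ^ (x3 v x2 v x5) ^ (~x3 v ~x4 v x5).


Scan each clause for negated literals.
Clause 1: 2 negative; Clause 2: 2 negative; Clause 3: 2 negative; Clause 4: 2 negative; Clause 5: 2 negative; Clause 6: 0 negative; Clause 7: 2 negative.
Total negative literal occurrences = 12.

12


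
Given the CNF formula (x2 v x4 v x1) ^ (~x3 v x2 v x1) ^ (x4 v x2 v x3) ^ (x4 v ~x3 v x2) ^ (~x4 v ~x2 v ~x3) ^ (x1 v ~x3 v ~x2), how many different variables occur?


Identify each distinct variable in the formula.
Variables found: x1, x2, x3, x4.
Total distinct variables = 4.

4


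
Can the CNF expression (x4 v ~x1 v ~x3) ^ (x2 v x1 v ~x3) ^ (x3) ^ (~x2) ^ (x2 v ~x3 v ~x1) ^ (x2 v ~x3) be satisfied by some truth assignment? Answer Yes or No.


Check all 16 possible truth assignments.
Number of satisfying assignments found: 0.
The formula is unsatisfiable.

No


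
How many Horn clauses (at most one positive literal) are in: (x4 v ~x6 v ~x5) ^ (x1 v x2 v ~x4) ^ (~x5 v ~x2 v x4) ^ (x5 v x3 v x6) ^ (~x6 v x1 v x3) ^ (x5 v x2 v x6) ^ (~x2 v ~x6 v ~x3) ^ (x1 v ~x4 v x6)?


A Horn clause has at most one positive literal.
Clause 1: 1 positive lit(s) -> Horn
Clause 2: 2 positive lit(s) -> not Horn
Clause 3: 1 positive lit(s) -> Horn
Clause 4: 3 positive lit(s) -> not Horn
Clause 5: 2 positive lit(s) -> not Horn
Clause 6: 3 positive lit(s) -> not Horn
Clause 7: 0 positive lit(s) -> Horn
Clause 8: 2 positive lit(s) -> not Horn
Total Horn clauses = 3.

3


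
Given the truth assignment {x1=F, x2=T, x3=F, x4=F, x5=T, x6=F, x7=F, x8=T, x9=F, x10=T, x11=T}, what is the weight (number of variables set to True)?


The weight is the number of variables assigned True.
True variables: x2, x5, x8, x10, x11.
Weight = 5.

5


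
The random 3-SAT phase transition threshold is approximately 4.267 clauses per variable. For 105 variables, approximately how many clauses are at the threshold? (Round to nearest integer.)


The 3-SAT phase transition occurs at approximately 4.267 clauses per variable.
m = 4.267 * 105 = 448.035.
Rounded to nearest integer: 448.

448


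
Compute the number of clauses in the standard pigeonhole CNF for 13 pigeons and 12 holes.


The PHP encoding has two parts:
1) At-least-one-hole clauses: 13 (one per pigeon, each with 12 literals).
2) At-most-one-pigeon-per-hole clauses: 12 holes * C(13,2) = 12 * 78 = 936.
Total clauses = 13 + 936 = 949.

949


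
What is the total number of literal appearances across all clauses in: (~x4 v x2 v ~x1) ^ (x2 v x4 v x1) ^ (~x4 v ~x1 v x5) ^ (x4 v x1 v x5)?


Clause lengths: 3, 3, 3, 3.
Sum = 3 + 3 + 3 + 3 = 12.

12


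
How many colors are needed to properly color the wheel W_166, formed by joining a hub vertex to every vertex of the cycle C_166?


W_166 consists of the cycle C_166 together with a hub vertex adjacent to every cycle vertex.
The cycle C_166 needs 2 colors (even cycle -> 2).
The hub is adjacent to every cycle vertex, so it must receive a new color distinct from all of them.
Chromatic number = 2 + 1 = 3.

3


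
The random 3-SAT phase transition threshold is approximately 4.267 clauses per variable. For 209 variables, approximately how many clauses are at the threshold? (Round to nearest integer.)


The 3-SAT phase transition occurs at approximately 4.267 clauses per variable.
m = 4.267 * 209 = 891.803.
Rounded to nearest integer: 892.

892


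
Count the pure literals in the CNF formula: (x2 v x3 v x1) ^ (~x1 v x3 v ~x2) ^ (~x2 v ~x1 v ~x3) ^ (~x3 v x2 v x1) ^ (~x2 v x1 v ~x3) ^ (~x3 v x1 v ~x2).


A pure literal appears in only one polarity across all clauses.
No pure literals found.
Count = 0.

0


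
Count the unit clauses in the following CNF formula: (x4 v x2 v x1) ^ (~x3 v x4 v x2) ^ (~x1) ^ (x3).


A unit clause contains exactly one literal.
Unit clauses found: (~x1), (x3).
Count = 2.

2


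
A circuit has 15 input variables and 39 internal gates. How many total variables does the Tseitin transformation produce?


The Tseitin transformation introduces one auxiliary variable per gate.
Total variables = inputs + gates = 15 + 39 = 54.

54


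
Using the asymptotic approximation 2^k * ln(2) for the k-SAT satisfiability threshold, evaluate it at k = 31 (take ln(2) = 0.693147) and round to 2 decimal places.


Using the asymptotic formula: threshold ~ 2^k * ln(2).
2^31 = 2147483648.
2147483648 * 0.693147 = 1488521848.16.

1488521848.16


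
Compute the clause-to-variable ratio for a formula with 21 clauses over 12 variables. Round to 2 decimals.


Clause-to-variable ratio = clauses / variables.
21 / 12 = 1.75.

1.75


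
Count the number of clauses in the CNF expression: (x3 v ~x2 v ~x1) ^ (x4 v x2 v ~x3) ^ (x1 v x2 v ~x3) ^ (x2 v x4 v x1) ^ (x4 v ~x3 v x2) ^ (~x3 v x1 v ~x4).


Each group enclosed in parentheses joined by ^ is one clause.
Counting the conjuncts: 6 clauses.

6


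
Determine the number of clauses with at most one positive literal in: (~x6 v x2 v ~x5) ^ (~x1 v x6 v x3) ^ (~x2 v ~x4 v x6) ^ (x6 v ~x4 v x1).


A Horn clause has at most one positive literal.
Clause 1: 1 positive lit(s) -> Horn
Clause 2: 2 positive lit(s) -> not Horn
Clause 3: 1 positive lit(s) -> Horn
Clause 4: 2 positive lit(s) -> not Horn
Total Horn clauses = 2.

2


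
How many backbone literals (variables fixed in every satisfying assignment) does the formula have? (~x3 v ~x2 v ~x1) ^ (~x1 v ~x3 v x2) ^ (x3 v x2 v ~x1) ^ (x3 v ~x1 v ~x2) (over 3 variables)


Find all satisfying assignments: 4 model(s).
Check which variables have the same value in every model.
Fixed variables: x1=F.
Backbone size = 1.

1


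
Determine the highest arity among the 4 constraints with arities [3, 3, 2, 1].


The arities are: 3, 3, 2, 1.
Scan for the maximum value.
Maximum arity = 3.

3


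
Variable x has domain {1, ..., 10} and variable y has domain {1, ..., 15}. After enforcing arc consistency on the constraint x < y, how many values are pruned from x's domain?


For the constraint x < y, x needs a supporting value in y's domain.
x can be at most 14 (one less than y's maximum).
Valid x values from domain: 10 out of 10.
Pruned = 10 - 10 = 0.

0


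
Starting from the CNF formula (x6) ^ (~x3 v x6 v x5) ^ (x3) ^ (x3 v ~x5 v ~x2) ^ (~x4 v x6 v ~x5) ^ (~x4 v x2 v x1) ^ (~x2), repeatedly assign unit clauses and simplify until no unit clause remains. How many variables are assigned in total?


Unit propagation repeatedly assigns the literal in any unit clause, then simplifies.
Assignments in order: x6 = T, x3 = T, x2 = F.
No further unit clauses remain.
Total variables assigned = 3.

3


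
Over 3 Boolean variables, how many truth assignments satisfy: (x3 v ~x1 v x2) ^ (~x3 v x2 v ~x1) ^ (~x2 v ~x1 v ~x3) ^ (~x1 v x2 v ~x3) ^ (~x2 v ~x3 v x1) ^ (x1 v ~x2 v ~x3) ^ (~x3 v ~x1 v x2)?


Enumerate all 8 truth assignments over 3 variables.
Test each against every clause.
Satisfying assignments found: 4.

4


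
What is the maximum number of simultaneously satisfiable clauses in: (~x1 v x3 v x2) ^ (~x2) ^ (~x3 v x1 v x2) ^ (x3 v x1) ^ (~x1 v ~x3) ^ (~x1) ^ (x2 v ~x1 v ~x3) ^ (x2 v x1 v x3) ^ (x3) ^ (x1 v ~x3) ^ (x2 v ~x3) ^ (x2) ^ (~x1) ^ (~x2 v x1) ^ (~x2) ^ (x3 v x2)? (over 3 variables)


Enumerate all 8 truth assignments.
For each, count how many of the 16 clauses are satisfied.
The formula is not fully satisfiable, so the maximum is below 16.
Maximum simultaneously satisfiable clauses = 12.

12


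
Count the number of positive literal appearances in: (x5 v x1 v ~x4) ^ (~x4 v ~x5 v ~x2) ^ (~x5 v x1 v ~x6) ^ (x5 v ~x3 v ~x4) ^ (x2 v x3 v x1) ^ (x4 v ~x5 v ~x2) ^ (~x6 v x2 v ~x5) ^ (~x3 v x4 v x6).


Scan each clause for unnegated literals.
Clause 1: 2 positive; Clause 2: 0 positive; Clause 3: 1 positive; Clause 4: 1 positive; Clause 5: 3 positive; Clause 6: 1 positive; Clause 7: 1 positive; Clause 8: 2 positive.
Total positive literal occurrences = 11.

11


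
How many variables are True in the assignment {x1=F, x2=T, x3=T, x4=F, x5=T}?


The weight is the number of variables assigned True.
True variables: x2, x3, x5.
Weight = 3.

3


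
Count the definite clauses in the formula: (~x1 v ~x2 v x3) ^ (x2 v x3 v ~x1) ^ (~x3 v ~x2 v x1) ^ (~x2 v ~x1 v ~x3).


A definite clause has exactly one positive literal.
Clause 1: 1 positive -> definite
Clause 2: 2 positive -> not definite
Clause 3: 1 positive -> definite
Clause 4: 0 positive -> not definite
Definite clause count = 2.

2


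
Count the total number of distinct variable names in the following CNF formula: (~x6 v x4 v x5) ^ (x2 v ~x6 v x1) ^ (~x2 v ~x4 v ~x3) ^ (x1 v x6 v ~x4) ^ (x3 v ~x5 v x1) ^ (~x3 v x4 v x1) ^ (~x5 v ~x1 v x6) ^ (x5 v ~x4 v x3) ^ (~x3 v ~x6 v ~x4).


Identify each distinct variable in the formula.
Variables found: x1, x2, x3, x4, x5, x6.
Total distinct variables = 6.

6


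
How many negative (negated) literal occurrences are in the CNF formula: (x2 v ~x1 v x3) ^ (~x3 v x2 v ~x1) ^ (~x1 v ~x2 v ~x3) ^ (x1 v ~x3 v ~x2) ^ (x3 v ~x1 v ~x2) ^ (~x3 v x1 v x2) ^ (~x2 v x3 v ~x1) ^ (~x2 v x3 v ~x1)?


Scan each clause for negated literals.
Clause 1: 1 negative; Clause 2: 2 negative; Clause 3: 3 negative; Clause 4: 2 negative; Clause 5: 2 negative; Clause 6: 1 negative; Clause 7: 2 negative; Clause 8: 2 negative.
Total negative literal occurrences = 15.

15


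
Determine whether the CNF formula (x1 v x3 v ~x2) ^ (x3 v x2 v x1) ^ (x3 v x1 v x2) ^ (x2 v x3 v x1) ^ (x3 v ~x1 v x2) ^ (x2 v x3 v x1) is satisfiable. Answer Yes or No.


Check all 8 possible truth assignments.
Number of satisfying assignments found: 5.
The formula is satisfiable.

Yes


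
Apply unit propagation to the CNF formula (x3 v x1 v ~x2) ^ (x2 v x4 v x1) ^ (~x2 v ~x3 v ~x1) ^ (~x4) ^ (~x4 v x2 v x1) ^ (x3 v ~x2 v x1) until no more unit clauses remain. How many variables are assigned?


Unit propagation repeatedly assigns the literal in any unit clause, then simplifies.
Assignments in order: x4 = F.
No further unit clauses remain.
Total variables assigned = 1.

1


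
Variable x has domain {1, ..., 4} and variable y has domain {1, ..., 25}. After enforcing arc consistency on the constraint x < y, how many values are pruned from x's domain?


For the constraint x < y, x needs a supporting value in y's domain.
x can be at most 24 (one less than y's maximum).
Valid x values from domain: 4 out of 4.
Pruned = 4 - 4 = 0.

0


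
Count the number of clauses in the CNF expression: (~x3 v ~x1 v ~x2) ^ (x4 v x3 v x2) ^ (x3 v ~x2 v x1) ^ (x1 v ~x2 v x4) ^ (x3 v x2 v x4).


Each group enclosed in parentheses joined by ^ is one clause.
Counting the conjuncts: 5 clauses.

5


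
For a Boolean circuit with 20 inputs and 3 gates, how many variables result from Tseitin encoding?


The Tseitin transformation introduces one auxiliary variable per gate.
Total variables = inputs + gates = 20 + 3 = 23.

23


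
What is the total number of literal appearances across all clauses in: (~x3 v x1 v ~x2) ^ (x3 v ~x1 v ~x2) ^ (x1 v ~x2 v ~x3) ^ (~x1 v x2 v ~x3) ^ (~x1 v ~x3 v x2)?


Clause lengths: 3, 3, 3, 3, 3.
Sum = 3 + 3 + 3 + 3 + 3 = 15.

15


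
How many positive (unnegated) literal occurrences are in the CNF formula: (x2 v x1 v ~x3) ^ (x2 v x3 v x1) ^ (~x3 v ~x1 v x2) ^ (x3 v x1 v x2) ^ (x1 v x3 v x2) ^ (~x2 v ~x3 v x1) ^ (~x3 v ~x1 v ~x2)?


Scan each clause for unnegated literals.
Clause 1: 2 positive; Clause 2: 3 positive; Clause 3: 1 positive; Clause 4: 3 positive; Clause 5: 3 positive; Clause 6: 1 positive; Clause 7: 0 positive.
Total positive literal occurrences = 13.

13


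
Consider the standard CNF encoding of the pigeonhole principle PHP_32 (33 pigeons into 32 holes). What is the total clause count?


The PHP encoding has two parts:
1) At-least-one-hole clauses: 33 (one per pigeon, each with 32 literals).
2) At-most-one-pigeon-per-hole clauses: 32 holes * C(33,2) = 32 * 528 = 16896.
Total clauses = 33 + 16896 = 16929.

16929


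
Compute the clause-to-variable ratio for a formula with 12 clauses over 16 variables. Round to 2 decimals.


Clause-to-variable ratio = clauses / variables.
12 / 16 = 0.75.

0.75


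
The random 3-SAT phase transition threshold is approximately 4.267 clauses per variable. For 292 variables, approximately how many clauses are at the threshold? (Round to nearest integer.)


The 3-SAT phase transition occurs at approximately 4.267 clauses per variable.
m = 4.267 * 292 = 1245.964.
Rounded to nearest integer: 1246.

1246


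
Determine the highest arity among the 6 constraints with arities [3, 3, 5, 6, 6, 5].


The arities are: 3, 3, 5, 6, 6, 5.
Scan for the maximum value.
Maximum arity = 6.

6


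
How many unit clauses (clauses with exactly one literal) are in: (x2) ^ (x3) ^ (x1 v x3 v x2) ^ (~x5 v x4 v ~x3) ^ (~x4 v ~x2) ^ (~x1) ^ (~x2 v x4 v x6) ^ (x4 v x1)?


A unit clause contains exactly one literal.
Unit clauses found: (x2), (x3), (~x1).
Count = 3.

3


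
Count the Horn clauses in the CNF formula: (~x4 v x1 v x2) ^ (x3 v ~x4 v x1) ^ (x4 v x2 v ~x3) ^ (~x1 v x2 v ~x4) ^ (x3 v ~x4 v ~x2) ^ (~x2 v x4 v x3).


A Horn clause has at most one positive literal.
Clause 1: 2 positive lit(s) -> not Horn
Clause 2: 2 positive lit(s) -> not Horn
Clause 3: 2 positive lit(s) -> not Horn
Clause 4: 1 positive lit(s) -> Horn
Clause 5: 1 positive lit(s) -> Horn
Clause 6: 2 positive lit(s) -> not Horn
Total Horn clauses = 2.

2


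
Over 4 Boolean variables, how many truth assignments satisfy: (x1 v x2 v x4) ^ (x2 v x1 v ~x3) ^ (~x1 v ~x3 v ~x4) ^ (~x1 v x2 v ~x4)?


Enumerate all 16 truth assignments over 4 variables.
Test each against every clause.
Satisfying assignments found: 10.

10


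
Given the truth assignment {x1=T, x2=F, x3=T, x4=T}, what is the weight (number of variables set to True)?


The weight is the number of variables assigned True.
True variables: x1, x3, x4.
Weight = 3.

3


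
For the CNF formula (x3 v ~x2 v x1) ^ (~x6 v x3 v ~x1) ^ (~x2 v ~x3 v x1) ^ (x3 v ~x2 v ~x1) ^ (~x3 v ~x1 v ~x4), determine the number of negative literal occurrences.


Scan each clause for negated literals.
Clause 1: 1 negative; Clause 2: 2 negative; Clause 3: 2 negative; Clause 4: 2 negative; Clause 5: 3 negative.
Total negative literal occurrences = 10.

10


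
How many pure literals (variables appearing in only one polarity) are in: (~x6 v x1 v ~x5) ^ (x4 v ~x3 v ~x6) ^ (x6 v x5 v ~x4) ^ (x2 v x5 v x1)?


A pure literal appears in only one polarity across all clauses.
Pure literals: x1 (positive only), x2 (positive only), x3 (negative only).
Count = 3.

3


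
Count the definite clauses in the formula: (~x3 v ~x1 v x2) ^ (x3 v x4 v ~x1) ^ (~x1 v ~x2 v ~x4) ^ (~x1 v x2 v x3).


A definite clause has exactly one positive literal.
Clause 1: 1 positive -> definite
Clause 2: 2 positive -> not definite
Clause 3: 0 positive -> not definite
Clause 4: 2 positive -> not definite
Definite clause count = 1.

1


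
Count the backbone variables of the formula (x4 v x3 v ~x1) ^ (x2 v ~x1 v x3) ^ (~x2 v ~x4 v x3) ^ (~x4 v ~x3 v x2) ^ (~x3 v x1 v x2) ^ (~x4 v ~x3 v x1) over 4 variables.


Find all satisfying assignments: 7 model(s).
Check which variables have the same value in every model.
No variable is fixed across all models.
Backbone size = 0.

0


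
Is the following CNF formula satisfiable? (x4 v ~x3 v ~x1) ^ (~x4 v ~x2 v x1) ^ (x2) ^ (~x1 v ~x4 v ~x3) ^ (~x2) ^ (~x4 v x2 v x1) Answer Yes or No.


Check all 16 possible truth assignments.
Number of satisfying assignments found: 0.
The formula is unsatisfiable.

No


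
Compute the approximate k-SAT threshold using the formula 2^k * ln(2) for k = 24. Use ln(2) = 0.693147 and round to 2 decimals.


Using the asymptotic formula: threshold ~ 2^k * ln(2).
2^24 = 16777216.
16777216 * 0.693147 = 11629076.94.

11629076.94


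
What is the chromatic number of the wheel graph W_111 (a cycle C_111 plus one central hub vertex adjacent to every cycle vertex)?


W_111 consists of the cycle C_111 together with a hub vertex adjacent to every cycle vertex.
The cycle C_111 needs 3 colors (odd cycle -> 3).
The hub is adjacent to every cycle vertex, so it must receive a new color distinct from all of them.
Chromatic number = 3 + 1 = 4.

4


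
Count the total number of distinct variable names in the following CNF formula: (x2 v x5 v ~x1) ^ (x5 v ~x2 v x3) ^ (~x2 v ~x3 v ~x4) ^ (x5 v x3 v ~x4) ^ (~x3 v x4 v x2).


Identify each distinct variable in the formula.
Variables found: x1, x2, x3, x4, x5.
Total distinct variables = 5.

5


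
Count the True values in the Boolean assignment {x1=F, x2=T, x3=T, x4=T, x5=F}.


The weight is the number of variables assigned True.
True variables: x2, x3, x4.
Weight = 3.

3


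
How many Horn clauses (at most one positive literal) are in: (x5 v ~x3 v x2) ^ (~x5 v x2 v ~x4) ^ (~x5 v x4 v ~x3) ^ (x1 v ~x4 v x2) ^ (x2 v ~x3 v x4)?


A Horn clause has at most one positive literal.
Clause 1: 2 positive lit(s) -> not Horn
Clause 2: 1 positive lit(s) -> Horn
Clause 3: 1 positive lit(s) -> Horn
Clause 4: 2 positive lit(s) -> not Horn
Clause 5: 2 positive lit(s) -> not Horn
Total Horn clauses = 2.

2


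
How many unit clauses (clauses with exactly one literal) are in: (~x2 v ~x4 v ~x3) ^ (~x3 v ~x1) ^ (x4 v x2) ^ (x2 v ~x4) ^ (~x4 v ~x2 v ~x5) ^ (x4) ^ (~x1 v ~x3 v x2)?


A unit clause contains exactly one literal.
Unit clauses found: (x4).
Count = 1.

1


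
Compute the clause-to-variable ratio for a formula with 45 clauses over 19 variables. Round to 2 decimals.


Clause-to-variable ratio = clauses / variables.
45 / 19 = 2.37.

2.37


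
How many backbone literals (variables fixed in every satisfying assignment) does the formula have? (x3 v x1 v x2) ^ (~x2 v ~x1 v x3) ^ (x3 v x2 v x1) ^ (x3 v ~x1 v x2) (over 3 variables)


Find all satisfying assignments: 5 model(s).
Check which variables have the same value in every model.
No variable is fixed across all models.
Backbone size = 0.

0


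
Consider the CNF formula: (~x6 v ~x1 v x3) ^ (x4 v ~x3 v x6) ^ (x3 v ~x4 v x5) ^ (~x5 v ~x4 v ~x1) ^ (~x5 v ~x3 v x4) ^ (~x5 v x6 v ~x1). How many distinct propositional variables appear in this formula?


Identify each distinct variable in the formula.
Variables found: x1, x3, x4, x5, x6.
Total distinct variables = 5.

5


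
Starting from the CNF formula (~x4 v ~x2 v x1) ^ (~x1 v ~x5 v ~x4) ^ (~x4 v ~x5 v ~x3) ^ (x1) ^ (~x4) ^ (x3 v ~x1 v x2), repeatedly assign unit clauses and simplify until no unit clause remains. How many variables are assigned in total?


Unit propagation repeatedly assigns the literal in any unit clause, then simplifies.
Assignments in order: x1 = T, x4 = F.
No further unit clauses remain.
Total variables assigned = 2.

2


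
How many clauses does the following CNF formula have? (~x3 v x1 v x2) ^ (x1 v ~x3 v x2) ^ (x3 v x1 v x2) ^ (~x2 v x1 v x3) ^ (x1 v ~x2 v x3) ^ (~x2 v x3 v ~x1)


Each group enclosed in parentheses joined by ^ is one clause.
Counting the conjuncts: 6 clauses.

6


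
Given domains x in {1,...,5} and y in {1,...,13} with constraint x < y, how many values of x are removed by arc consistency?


For the constraint x < y, x needs a supporting value in y's domain.
x can be at most 12 (one less than y's maximum).
Valid x values from domain: 5 out of 5.
Pruned = 5 - 5 = 0.

0


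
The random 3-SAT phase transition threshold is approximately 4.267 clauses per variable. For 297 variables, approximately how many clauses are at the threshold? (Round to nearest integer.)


The 3-SAT phase transition occurs at approximately 4.267 clauses per variable.
m = 4.267 * 297 = 1267.299.
Rounded to nearest integer: 1267.

1267


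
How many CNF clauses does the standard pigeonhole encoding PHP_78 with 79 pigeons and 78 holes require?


The PHP encoding has two parts:
1) At-least-one-hole clauses: 79 (one per pigeon, each with 78 literals).
2) At-most-one-pigeon-per-hole clauses: 78 holes * C(79,2) = 78 * 3081 = 240318.
Total clauses = 79 + 240318 = 240397.

240397


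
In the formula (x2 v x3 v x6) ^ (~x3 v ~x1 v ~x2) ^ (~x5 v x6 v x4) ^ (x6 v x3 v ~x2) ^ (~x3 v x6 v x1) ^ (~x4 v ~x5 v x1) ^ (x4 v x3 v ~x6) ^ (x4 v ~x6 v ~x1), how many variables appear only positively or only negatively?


A pure literal appears in only one polarity across all clauses.
Pure literals: x5 (negative only).
Count = 1.

1


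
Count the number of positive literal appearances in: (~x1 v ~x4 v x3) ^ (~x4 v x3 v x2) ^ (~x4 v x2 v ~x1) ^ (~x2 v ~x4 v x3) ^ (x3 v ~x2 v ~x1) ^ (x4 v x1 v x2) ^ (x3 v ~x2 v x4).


Scan each clause for unnegated literals.
Clause 1: 1 positive; Clause 2: 2 positive; Clause 3: 1 positive; Clause 4: 1 positive; Clause 5: 1 positive; Clause 6: 3 positive; Clause 7: 2 positive.
Total positive literal occurrences = 11.

11


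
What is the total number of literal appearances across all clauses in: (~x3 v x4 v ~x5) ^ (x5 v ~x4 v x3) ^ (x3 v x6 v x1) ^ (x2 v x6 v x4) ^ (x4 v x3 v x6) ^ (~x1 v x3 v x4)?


Clause lengths: 3, 3, 3, 3, 3, 3.
Sum = 3 + 3 + 3 + 3 + 3 + 3 = 18.

18


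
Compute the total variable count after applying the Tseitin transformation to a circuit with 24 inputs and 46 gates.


The Tseitin transformation introduces one auxiliary variable per gate.
Total variables = inputs + gates = 24 + 46 = 70.

70


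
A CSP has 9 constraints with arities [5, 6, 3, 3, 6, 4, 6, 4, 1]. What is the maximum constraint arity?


The arities are: 5, 6, 3, 3, 6, 4, 6, 4, 1.
Scan for the maximum value.
Maximum arity = 6.

6


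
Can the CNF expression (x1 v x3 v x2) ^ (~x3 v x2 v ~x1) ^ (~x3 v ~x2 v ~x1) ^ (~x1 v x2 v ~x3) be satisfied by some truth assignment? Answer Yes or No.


Check all 8 possible truth assignments.
Number of satisfying assignments found: 5.
The formula is satisfiable.

Yes


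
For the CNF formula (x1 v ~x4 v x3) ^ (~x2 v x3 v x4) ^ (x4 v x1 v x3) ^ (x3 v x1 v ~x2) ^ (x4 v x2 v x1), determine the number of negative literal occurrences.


Scan each clause for negated literals.
Clause 1: 1 negative; Clause 2: 1 negative; Clause 3: 0 negative; Clause 4: 1 negative; Clause 5: 0 negative.
Total negative literal occurrences = 3.

3


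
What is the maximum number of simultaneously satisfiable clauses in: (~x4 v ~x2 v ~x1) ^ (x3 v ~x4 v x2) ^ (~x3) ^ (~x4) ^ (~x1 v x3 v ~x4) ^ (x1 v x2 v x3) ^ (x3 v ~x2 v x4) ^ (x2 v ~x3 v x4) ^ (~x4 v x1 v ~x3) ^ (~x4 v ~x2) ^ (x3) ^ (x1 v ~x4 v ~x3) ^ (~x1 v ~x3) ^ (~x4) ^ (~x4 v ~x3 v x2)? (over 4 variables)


Enumerate all 16 truth assignments.
For each, count how many of the 15 clauses are satisfied.
The formula is not fully satisfiable, so the maximum is below 15.
Maximum simultaneously satisfiable clauses = 14.

14
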